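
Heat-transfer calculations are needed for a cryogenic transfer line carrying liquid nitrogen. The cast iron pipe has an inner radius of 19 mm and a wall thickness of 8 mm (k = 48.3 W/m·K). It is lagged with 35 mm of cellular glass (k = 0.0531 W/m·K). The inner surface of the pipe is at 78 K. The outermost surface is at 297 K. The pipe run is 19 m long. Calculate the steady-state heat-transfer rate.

For a radial system each layer contributes R = ln(r_out/r_in)/(2πkL); films add R = 1/(hA).
R_cast iron pipe wall = ln(27/19)/(2π×48.3×19) = 6.094×10^-5 K/W
R_cellular glass = ln(62/27)/(2π×0.0531×19) = 0.1311 K/W
R_total = 0.1312 K/W
Q = ΔT/R_total = 219/0.1312

Q ≈ 1670 W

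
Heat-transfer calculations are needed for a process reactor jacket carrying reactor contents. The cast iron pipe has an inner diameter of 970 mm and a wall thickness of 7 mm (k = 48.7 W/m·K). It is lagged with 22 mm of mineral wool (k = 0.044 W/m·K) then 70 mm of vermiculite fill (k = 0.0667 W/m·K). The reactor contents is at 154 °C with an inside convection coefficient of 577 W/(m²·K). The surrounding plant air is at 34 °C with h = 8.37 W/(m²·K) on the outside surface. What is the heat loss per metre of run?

q′ ≈ 242 W/m

Cylindrical conduction, so R = ln(r₂/r₁)/(2πkL) per layer, in series:
R_inner film = 1/(h_i·2πr₁L) = 1/(577×2π×0.485×1) = 5.687×10^-4 K/W
R_cast iron pipe wall = ln(492/485)/(2π×48.7×1) = 4.683×10^-5 K/W
R_mineral wool = ln(514/492)/(2π×0.044×1) = 0.1582 K/W
R_vermiculite fill = ln(584/514)/(2π×0.0667×1) = 0.3047 K/W
R_outer film = 1/(h_o·2πr_oL) = 1/(8.37×2π×0.584×1) = 0.03256 K/W
R_total = 0.4961 K/W
Q = ΔT/R_total = 120/0.4961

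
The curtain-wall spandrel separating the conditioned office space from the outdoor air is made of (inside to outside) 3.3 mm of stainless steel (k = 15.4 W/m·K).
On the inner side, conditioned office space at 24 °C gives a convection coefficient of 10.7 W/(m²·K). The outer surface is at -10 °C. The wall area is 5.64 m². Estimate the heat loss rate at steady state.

Treating each layer as a thermal resistance in series:
R_inner film = 1/(h_i·A) = 1/(10.7×5.64) = 0.01657 K/W
R_stainless steel = L/(kA) = 0.0033/(15.4×5.64) = 3.799×10^-5 K/W
R_total = 0.01661 K/W
Q = ΔT / R_total = 34 / 0.01661

Q ≈ 2050 W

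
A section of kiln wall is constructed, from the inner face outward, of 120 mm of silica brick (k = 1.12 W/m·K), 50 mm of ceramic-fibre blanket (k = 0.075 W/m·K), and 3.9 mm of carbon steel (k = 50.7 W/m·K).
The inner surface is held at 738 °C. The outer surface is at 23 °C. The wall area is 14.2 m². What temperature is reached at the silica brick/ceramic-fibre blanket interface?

Series thermal resistances:
R_silica brick = L/(kA) = 0.12/(1.12×14.2) = 0.007545 K/W
R_ceramic-fibre blanket = L/(kA) = 0.05/(0.075×14.2) = 0.04695 K/W
R_carbon steel = L/(kA) = 0.0039/(50.7×14.2) = 5.417×10^-6 K/W
R_total = 0.0545 K/W;  Q = ΔT/R_total = 715/0.0545 = 13120 W
T_interface = T_inner − Q·ΣR(inner→interface) = 738 − 13100×0.007545

T ≈ 639 °C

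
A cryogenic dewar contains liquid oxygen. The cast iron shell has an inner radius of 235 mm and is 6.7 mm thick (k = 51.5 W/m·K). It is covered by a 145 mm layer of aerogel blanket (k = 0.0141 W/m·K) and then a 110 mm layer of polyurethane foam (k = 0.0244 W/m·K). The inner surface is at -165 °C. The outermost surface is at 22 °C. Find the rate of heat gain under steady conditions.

Spherical conduction: R = (1/r_in − 1/r_out)/(4πk) per layer; series-sum.
R_cast iron shell = (1/0.235 − 1/0.2417)/(4π×51.5) = 1.823×10^-4 K/W
R_aerogel blanket = (1/0.2417 − 1/0.3867)/(4π×0.0141) = 8.756 K/W
R_polyurethane foam = (1/0.3867 − 1/0.4967)/(4π×0.0244) = 1.868 K/W
R_total = 10.62 K/W
Q = ΔT/R_total = 187/10.62

Q ≈ 17.6 W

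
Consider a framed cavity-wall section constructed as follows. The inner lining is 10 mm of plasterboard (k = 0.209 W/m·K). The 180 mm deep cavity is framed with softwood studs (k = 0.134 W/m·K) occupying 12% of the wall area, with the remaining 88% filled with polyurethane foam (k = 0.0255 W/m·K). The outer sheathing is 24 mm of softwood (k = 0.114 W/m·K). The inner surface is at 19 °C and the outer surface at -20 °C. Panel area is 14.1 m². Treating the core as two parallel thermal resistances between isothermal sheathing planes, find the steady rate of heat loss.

Sheathing layers in series; stud and cavity paths in parallel between them.
R_inner = 0.01/(0.209×14.1) = 0.003393 K/W
R_stud  = 0.18/(0.134×0.12×14.1) = 0.7939 K/W
R_cav   = 0.18/(0.0255×0.88×14.1) = 0.5689 K/W
1/R_core = 1/R_stud + 1/R_cav → R_core = 0.3314 K/W
R_outer = 0.024/(0.114×14.1) = 0.01493 K/W
R_total = 0.3497 K/W
Q = ΔT/R_total = 39/0.3497

Q ≈ 112 W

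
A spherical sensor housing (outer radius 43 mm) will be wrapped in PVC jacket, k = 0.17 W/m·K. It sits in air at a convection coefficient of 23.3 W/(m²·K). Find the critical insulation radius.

r_cr ≈ 14.6 mm

For a sphere r_cr = 2k/h = 2×0.17/23.3
r_cr = 14.6 mm; since the bare radius (43 mm) is above r_cr, any added insulation will reduce heat loss.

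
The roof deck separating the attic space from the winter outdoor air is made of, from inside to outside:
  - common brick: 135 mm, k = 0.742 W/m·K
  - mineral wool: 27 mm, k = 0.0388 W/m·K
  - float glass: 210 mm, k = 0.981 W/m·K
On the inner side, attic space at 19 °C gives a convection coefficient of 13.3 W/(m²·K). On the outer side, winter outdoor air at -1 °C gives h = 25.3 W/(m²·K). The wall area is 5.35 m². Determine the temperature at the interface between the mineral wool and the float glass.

Treating each layer as a thermal resistance in series:
R_inner film = 1/(h_i·A) = 1/(13.3×5.35) = 0.01405 K/W
R_common brick = L/(kA) = 0.135/(0.742×5.35) = 0.03401 K/W
R_mineral wool = L/(kA) = 0.027/(0.0388×5.35) = 0.1301 K/W
R_float glass = L/(kA) = 0.21/(0.981×5.35) = 0.04001 K/W
R_outer film = 1/(h_o·A) = 1/(25.3×5.35) = 0.007388 K/W
R_total = 0.2255 K/W;  Q = ΔT/R_total = 20/0.2255 = 88.68 W
T_interface = T_inner − Q·ΣR(inner→interface) = 19 − 88.7×0.1781

T ≈ 3.2 °C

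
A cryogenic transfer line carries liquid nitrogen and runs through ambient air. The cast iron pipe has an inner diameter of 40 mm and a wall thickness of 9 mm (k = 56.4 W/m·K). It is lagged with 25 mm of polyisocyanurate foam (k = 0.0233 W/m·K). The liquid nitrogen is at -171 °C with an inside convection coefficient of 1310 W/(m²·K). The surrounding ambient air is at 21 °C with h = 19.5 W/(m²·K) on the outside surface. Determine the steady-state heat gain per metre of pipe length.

Cylindrical conduction, so R = ln(r₂/r₁)/(2πkL) per layer, in series:
R_inner film = 1/(h_i·2πr₁L) = 1/(1310×2π×0.02×1) = 0.006075 K/W
R_cast iron pipe wall = ln(29/20)/(2π×56.4×1) = 0.001049 K/W
R_polyisocyanurate foam = ln(54/29)/(2π×0.0233×1) = 4.247 K/W
R_outer film = 1/(h_o·2πr_oL) = 1/(19.5×2π×0.054×1) = 0.1511 K/W
R_total = 4.405 K/W
Q = ΔT/R_total = 192/4.405

q′ ≈ 43.6 W/m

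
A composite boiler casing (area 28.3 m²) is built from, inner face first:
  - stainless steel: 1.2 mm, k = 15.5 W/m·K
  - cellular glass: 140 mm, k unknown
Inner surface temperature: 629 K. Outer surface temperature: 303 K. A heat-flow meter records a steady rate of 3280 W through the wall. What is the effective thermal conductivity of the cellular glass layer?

Treating each layer as a thermal resistance in series:
R_stainless steel = L/(kA) = 0.0012/(15.5×28.3) = 2.736×10^-6 K/W
Sum of known resistances R_other = 2.736×10^-6 K/W
Total R = ΔT/Q = 326/3280 = 0.09939 K/W
R_cellular glass = R_total − R_other = 0.09939 K/W
k = L/(R·A) = 0.14/(0.09939×28.3)

k ≈ 0.0498 W/(m·K)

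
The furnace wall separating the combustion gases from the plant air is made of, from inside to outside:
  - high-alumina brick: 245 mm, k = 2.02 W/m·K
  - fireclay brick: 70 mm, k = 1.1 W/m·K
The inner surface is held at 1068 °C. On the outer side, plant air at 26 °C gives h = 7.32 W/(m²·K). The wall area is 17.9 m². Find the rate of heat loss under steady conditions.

Q ≈ 58000 W

Treating each layer as a thermal resistance in series:
R_high-alumina brick = L/(kA) = 0.245/(2.02×17.9) = 0.006776 K/W
R_fireclay brick = L/(kA) = 0.07/(1.1×17.9) = 0.003555 K/W
R_outer film = 1/(h_o·A) = 1/(7.32×17.9) = 0.007632 K/W
R_total = 0.01796 K/W
Q = ΔT / R_total = 1042 / 0.01796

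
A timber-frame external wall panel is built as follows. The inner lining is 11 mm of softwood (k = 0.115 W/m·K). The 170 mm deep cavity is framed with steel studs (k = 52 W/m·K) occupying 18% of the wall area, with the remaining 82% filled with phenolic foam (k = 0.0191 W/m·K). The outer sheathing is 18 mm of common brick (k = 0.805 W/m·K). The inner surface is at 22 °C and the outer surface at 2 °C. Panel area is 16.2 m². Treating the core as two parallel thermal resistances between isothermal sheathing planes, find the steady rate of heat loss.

Sheathing layers in series; stud and cavity paths in parallel between them.
R_inner = 0.011/(0.115×16.2) = 0.005904 K/W
R_stud  = 0.17/(52×0.18×16.2) = 0.001121 K/W
R_cav   = 0.17/(0.0191×0.82×16.2) = 0.67 K/W
1/R_core = 1/R_stud + 1/R_cav → R_core = 0.001119 K/W
R_outer = 0.018/(0.805×16.2) = 0.00138 K/W
R_total = 0.008404 K/W
Q = ΔT/R_total = 20/0.008404

Q ≈ 2380 W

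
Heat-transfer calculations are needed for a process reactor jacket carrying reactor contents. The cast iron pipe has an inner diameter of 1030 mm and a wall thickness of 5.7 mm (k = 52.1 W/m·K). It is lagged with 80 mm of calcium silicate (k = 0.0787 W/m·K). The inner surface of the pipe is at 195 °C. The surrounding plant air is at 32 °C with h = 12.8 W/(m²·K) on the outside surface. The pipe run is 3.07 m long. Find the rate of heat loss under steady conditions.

Treating each annulus and film as a series resistance:
R_cast iron pipe wall = ln(520.7/515)/(2π×52.1×3.07) = 1.095×10^-5 K/W
R_calcium silicate = ln(600.7/520.7)/(2π×0.0787×3.07) = 0.09415 K/W
R_outer film = 1/(h_o·2πr_oL) = 1/(12.8×2π×0.6007×3.07) = 0.006742 K/W
R_total = 0.1009 K/W
Q = ΔT/R_total = 163/0.1009

Q ≈ 1620 W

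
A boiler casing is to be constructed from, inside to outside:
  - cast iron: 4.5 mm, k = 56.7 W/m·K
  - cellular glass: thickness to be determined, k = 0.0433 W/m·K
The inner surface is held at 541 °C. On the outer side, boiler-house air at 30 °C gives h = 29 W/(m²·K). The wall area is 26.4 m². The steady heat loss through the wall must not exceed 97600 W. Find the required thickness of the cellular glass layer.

L ≈ 4.49 mm

Series thermal resistances:
R_cast iron = L/(kA) = 0.0045/(56.7×26.4) = 3.006×10^-6 K/W
R_outer film = 1/(h_o·A) = 1/(29×26.4) = 0.001306 K/W
Sum of the known resistances R_other = 0.001309 K/W
Required total resistance R_tot = ΔT/Q_allow = 511/97600 = 0.005236 K/W
R_cellular glass = R_tot − R_other = 0.003926 K/W
L = R·k·A = 0.003926×0.0433×26.4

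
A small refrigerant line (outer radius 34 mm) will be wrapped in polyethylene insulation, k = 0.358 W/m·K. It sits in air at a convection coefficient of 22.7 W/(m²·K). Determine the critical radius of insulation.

r_cr ≈ 15.8 mm

For a cylinder r_cr = k/h = 0.358/22.7
r_cr = 15.8 mm; since the bare radius (34 mm) is above r_cr, any added insulation will reduce heat loss.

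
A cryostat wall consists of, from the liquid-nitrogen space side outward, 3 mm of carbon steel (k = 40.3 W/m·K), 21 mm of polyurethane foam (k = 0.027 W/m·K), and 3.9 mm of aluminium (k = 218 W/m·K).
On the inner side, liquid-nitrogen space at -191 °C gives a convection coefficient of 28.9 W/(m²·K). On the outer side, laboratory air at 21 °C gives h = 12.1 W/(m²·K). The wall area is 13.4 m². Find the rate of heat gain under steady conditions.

Model the wall as resistances in series:
R_inner film = 1/(h_i·A) = 1/(28.9×13.4) = 0.002582 K/W
R_carbon steel = L/(kA) = 0.003/(40.3×13.4) = 5.555×10^-6 K/W
R_polyurethane foam = L/(kA) = 0.021/(0.027×13.4) = 0.05804 K/W
R_aluminium = L/(kA) = 0.0039/(218×13.4) = 1.335×10^-6 K/W
R_outer film = 1/(h_o·A) = 1/(12.1×13.4) = 0.006168 K/W
R_total = 0.0668 K/W
Q = ΔT / R_total = 212 / 0.0668

Q ≈ 3170 W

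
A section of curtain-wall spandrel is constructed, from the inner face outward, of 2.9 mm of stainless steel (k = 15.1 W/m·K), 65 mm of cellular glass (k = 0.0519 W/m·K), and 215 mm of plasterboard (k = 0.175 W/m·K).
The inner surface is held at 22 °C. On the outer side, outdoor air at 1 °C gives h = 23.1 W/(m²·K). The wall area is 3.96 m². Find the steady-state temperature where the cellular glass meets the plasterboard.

Series thermal resistances:
R_stainless steel = L/(kA) = 0.0029/(15.1×3.96) = 4.85×10^-5 K/W
R_cellular glass = L/(kA) = 0.065/(0.0519×3.96) = 0.3163 K/W
R_plasterboard = L/(kA) = 0.215/(0.175×3.96) = 0.3102 K/W
R_outer film = 1/(h_o·A) = 1/(23.1×3.96) = 0.01093 K/W
R_total = 0.6375 K/W;  Q = ΔT/R_total = 21/0.6375 = 32.94 W
T_interface = T_inner − Q·ΣR(inner→interface) = 22 − 32.9×0.3163

T ≈ 11.6 °C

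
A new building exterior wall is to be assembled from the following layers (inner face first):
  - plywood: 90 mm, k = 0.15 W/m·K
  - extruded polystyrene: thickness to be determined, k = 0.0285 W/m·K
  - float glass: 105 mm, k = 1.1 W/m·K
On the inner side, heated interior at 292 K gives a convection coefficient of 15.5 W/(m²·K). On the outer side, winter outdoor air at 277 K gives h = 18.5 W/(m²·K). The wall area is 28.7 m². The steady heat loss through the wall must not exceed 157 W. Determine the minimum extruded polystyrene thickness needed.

Series thermal resistances:
R_inner film = 1/(h_i·A) = 1/(15.5×28.7) = 0.002248 K/W
R_plywood = L/(kA) = 0.09/(0.15×28.7) = 0.02091 K/W
R_float glass = L/(kA) = 0.105/(1.1×28.7) = 0.003326 K/W
R_outer film = 1/(h_o·A) = 1/(18.5×28.7) = 0.001883 K/W
Sum of the known resistances R_other = 0.02836 K/W
Required total resistance R_tot = ΔT/Q_allow = 15/157 = 0.09554 K/W
R_extruded polystyrene = R_tot − R_other = 0.06718 K/W
L = R·k·A = 0.06718×0.0285×28.7

L ≈ 54.9 mm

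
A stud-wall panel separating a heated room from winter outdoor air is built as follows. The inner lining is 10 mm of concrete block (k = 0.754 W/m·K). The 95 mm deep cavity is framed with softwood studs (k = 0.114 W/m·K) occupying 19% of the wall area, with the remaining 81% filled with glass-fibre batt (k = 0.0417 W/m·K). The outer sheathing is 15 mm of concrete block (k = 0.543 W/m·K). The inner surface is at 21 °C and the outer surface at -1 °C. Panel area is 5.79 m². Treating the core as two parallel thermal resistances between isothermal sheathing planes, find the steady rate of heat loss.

Q ≈ 72.6 W

Sheathing layers in series; stud and cavity paths in parallel between them.
R_inner = 0.01/(0.754×5.79) = 0.002291 K/W
R_stud  = 0.095/(0.114×0.19×5.79) = 0.7575 K/W
R_cav   = 0.095/(0.0417×0.81×5.79) = 0.4858 K/W
1/R_core = 1/R_stud + 1/R_cav → R_core = 0.296 K/W
R_outer = 0.015/(0.543×5.79) = 0.004771 K/W
R_total = 0.303 K/W
Q = ΔT/R_total = 22/0.303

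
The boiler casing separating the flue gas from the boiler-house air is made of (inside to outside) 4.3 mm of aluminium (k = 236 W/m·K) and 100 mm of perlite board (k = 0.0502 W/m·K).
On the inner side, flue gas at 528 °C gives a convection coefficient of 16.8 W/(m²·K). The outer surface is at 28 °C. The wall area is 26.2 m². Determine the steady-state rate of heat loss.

Using the resistance-network approach (series):
R_inner film = 1/(h_i·A) = 1/(16.8×26.2) = 0.002272 K/W
R_aluminium = L/(kA) = 0.0043/(236×26.2) = 6.954×10^-7 K/W
R_perlite board = L/(kA) = 0.1/(0.0502×26.2) = 0.07603 K/W
R_total = 0.0783 K/W
Q = ΔT / R_total = 500 / 0.0783

Q ≈ 6390 W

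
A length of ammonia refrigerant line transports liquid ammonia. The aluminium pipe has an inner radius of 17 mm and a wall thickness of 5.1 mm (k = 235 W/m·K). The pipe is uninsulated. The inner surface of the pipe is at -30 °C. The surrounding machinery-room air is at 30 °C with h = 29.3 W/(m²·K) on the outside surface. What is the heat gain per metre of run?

q′ ≈ 244 W/m

Treating each annulus and film as a series resistance:
R_aluminium pipe wall = ln(22.1/17)/(2π×235×1) = 1.777×10^-4 K/W
R_outer film = 1/(h_o·2πr_oL) = 1/(29.3×2π×0.0221×1) = 0.2458 K/W
R_total = 0.246 K/W
Q = ΔT/R_total = 60/0.246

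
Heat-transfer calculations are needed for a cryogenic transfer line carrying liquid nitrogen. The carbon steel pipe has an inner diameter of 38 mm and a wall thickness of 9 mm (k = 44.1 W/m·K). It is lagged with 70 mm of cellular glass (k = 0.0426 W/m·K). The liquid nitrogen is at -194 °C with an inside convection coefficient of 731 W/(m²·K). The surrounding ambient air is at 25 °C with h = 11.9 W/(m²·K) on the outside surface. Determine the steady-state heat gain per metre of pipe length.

Cylindrical conduction, so R = ln(r₂/r₁)/(2πkL) per layer, in series:
R_inner film = 1/(h_i·2πr₁L) = 1/(731×2π×0.019×1) = 0.01146 K/W
R_carbon steel pipe wall = ln(28/19)/(2π×44.1×1) = 0.001399 K/W
R_cellular glass = ln(98/28)/(2π×0.0426×1) = 4.68 K/W
R_outer film = 1/(h_o·2πr_oL) = 1/(11.9×2π×0.098×1) = 0.1365 K/W
R_total = 4.83 K/W
Q = ΔT/R_total = 219/4.83

q′ ≈ 45.3 W/m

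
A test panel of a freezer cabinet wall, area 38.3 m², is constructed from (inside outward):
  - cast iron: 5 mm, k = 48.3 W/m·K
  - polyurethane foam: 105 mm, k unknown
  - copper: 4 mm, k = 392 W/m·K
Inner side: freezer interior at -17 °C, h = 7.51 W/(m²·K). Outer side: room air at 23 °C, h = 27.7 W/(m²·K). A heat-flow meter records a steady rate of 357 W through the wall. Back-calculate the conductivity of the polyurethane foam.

k ≈ 0.0255 W/(m·K)

Model the wall as resistances in series:
R_inner film = 1/(h_i·A) = 1/(7.51×38.3) = 0.003477 K/W
R_cast iron = L/(kA) = 0.005/(48.3×38.3) = 2.703×10^-6 K/W
R_copper = L/(kA) = 0.004/(392×38.3) = 2.664×10^-7 K/W
R_outer film = 1/(h_o·A) = 1/(27.7×38.3) = 9.426×10^-4 K/W
Sum of known resistances R_other = 0.004422 K/W
Total R = ΔT/Q = 40/357 = 0.112 K/W
R_polyurethane foam = R_total − R_other = 0.1076 K/W
k = L/(R·A) = 0.105/(0.1076×38.3)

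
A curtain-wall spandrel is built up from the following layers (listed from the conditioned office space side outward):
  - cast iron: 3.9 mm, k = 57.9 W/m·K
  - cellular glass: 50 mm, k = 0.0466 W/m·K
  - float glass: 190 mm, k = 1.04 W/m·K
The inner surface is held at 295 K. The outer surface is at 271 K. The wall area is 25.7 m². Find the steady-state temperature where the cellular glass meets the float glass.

T ≈ 274 K

Using the resistance-network approach (series):
R_cast iron = L/(kA) = 0.0039/(57.9×25.7) = 2.621×10^-6 K/W
R_cellular glass = L/(kA) = 0.05/(0.0466×25.7) = 0.04175 K/W
R_float glass = L/(kA) = 0.19/(1.04×25.7) = 0.007109 K/W
R_total = 0.04886 K/W;  Q = ΔT/R_total = 24/0.04886 = 491.2 W
T_interface = T_inner − Q·ΣR(inner→interface) = 295 − 491×0.04175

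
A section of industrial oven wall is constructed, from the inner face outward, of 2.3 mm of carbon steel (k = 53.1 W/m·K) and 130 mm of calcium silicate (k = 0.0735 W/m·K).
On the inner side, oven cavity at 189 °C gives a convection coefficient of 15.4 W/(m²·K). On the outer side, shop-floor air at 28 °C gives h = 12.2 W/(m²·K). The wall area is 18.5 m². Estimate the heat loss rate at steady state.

Q ≈ 1550 W

Treating each layer as a thermal resistance in series:
R_inner film = 1/(h_i·A) = 1/(15.4×18.5) = 0.00351 K/W
R_carbon steel = L/(kA) = 0.0023/(53.1×18.5) = 2.341×10^-6 K/W
R_calcium silicate = L/(kA) = 0.13/(0.0735×18.5) = 0.09561 K/W
R_outer film = 1/(h_o·A) = 1/(12.2×18.5) = 0.004431 K/W
R_total = 0.1035 K/W
Q = ΔT / R_total = 161 / 0.1035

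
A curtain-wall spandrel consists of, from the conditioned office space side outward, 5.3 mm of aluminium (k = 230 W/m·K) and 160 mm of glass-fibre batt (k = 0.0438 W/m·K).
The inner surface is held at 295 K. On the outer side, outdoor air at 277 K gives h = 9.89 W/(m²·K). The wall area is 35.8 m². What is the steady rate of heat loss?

Model the wall as resistances in series:
R_aluminium = L/(kA) = 0.0053/(230×35.8) = 6.437×10^-7 K/W
R_glass-fibre batt = L/(kA) = 0.16/(0.0438×35.8) = 0.102 K/W
R_outer film = 1/(h_o·A) = 1/(9.89×35.8) = 0.002824 K/W
R_total = 0.1049 K/W
Q = ΔT / R_total = 18 / 0.1049

Q ≈ 172 W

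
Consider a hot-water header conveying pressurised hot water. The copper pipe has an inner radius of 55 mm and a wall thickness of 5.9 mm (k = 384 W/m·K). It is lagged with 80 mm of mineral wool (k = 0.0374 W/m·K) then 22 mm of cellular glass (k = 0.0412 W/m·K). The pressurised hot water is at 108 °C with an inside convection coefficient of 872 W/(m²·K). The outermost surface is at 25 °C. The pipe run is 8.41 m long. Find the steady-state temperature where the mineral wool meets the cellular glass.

T ≈ 36.3 °C

For a radial system each layer contributes R = ln(r_out/r_in)/(2πkL); films add R = 1/(hA).
R_inner film = 1/(h_i·2πr₁L) = 1/(872×2π×0.055×8.41) = 3.946×10^-4 K/W
R_copper pipe wall = ln(60.9/55)/(2π×384×8.41) = 5.022×10^-6 K/W
R_mineral wool = ln(140.9/60.9)/(2π×0.0374×8.41) = 0.4244 K/W
R_cellular glass = ln(162.9/140.9)/(2π×0.0412×8.41) = 0.06664 K/W
R_total = 0.4915 K/W
Q = ΔT/R_total = 83/0.4915
Q = 169 W
T_interface = T_inner − Q·ΣR(inner→interface) = 108 − 169×0.4248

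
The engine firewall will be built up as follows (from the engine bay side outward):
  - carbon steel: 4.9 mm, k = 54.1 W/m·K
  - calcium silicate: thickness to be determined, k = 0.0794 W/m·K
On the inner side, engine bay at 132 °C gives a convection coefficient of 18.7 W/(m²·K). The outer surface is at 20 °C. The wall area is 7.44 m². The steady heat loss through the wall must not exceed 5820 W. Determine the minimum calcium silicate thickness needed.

Using the resistance-network approach (series):
R_inner film = 1/(h_i·A) = 1/(18.7×7.44) = 0.007188 K/W
R_carbon steel = L/(kA) = 0.0049/(54.1×7.44) = 1.217×10^-5 K/W
Sum of the known resistances R_other = 0.0072 K/W
Required total resistance R_tot = ΔT/Q_allow = 112/5820 = 0.01924 K/W
R_calcium silicate = R_tot − R_other = 0.01204 K/W
L = R·k·A = 0.01204×0.0794×7.44

L ≈ 7.11 mm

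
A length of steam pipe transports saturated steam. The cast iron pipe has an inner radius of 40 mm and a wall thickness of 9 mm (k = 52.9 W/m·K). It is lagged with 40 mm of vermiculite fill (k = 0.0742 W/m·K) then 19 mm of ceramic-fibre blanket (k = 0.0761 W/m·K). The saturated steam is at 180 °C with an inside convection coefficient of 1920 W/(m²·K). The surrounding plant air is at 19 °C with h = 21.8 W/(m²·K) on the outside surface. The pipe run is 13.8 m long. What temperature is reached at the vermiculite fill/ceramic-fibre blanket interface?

Cylindrical conduction, so R = ln(r₂/r₁)/(2πkL) per layer, in series:
R_inner film = 1/(h_i·2πr₁L) = 1/(1920×2π×0.04×13.8) = 1.502×10^-4 K/W
R_cast iron pipe wall = ln(49/40)/(2π×52.9×13.8) = 4.424×10^-5 K/W
R_vermiculite fill = ln(89/49)/(2π×0.0742×13.8) = 0.09276 K/W
R_ceramic-fibre blanket = ln(108/89)/(2π×0.0761×13.8) = 0.02932 K/W
R_outer film = 1/(h_o·2πr_oL) = 1/(21.8×2π×0.108×13.8) = 0.004898 K/W
R_total = 0.1272 K/W
Q = ΔT/R_total = 161/0.1272
Q = 1270 W
T_interface = T_inner − Q·ΣR(inner→interface) = 180 − 1270×0.09296

T ≈ 62.3 °C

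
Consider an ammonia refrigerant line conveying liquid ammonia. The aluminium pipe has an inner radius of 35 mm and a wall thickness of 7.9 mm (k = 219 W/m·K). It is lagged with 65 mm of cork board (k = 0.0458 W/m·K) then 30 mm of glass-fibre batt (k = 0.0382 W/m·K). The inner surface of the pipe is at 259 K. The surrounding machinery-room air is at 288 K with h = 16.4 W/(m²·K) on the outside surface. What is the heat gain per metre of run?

q′ ≈ 6.75 W/m

For a radial system each layer contributes R = ln(r_out/r_in)/(2πkL); films add R = 1/(hA).
R_aluminium pipe wall = ln(42.9/35)/(2π×219×1) = 1.479×10^-4 K/W
R_cork board = ln(107.9/42.9)/(2π×0.0458×1) = 3.205 K/W
R_glass-fibre batt = ln(137.9/107.9)/(2π×0.0382×1) = 1.022 K/W
R_outer film = 1/(h_o·2πr_oL) = 1/(16.4×2π×0.1379×1) = 0.07037 K/W
R_total = 4.298 K/W
Q = ΔT/R_total = 29/4.298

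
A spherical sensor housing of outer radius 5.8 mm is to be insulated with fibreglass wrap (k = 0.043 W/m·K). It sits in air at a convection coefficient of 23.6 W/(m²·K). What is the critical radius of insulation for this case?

For a sphere r_cr = 2k/h = 2×0.043/23.6
r_cr = 3.64 mm; since the bare radius (5.8 mm) is above r_cr, any added insulation will reduce heat loss.

r_cr ≈ 3.64 mm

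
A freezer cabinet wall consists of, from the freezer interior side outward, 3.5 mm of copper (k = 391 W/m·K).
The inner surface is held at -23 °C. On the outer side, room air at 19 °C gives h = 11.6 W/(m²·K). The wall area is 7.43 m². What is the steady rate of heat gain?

Treating each layer as a thermal resistance in series:
R_copper = L/(kA) = 0.0035/(391×7.43) = 1.205×10^-6 K/W
R_outer film = 1/(h_o·A) = 1/(11.6×7.43) = 0.0116 K/W
R_total = 0.0116 K/W
Q = ΔT / R_total = 42 / 0.0116

Q ≈ 3620 W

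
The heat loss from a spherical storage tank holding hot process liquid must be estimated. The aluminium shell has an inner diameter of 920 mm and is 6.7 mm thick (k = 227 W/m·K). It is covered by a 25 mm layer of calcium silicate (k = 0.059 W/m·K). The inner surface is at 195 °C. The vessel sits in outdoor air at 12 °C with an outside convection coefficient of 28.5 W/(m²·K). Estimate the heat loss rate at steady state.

Radial (spherical) resistances in series:
R_aluminium shell = (1/0.46 − 1/0.4667)/(4π×227) = 1.094×10^-5 K/W
R_calcium silicate = (1/0.4667 − 1/0.4917)/(4π×0.059) = 0.1469 K/W
R_outer film = 1/(h·4πr_o²) = 1/(28.5×4π×0.4917²) = 0.01155 K/W
R_total = 0.1585 K/W
Q = ΔT/R_total = 183/0.1585

Q ≈ 1150 W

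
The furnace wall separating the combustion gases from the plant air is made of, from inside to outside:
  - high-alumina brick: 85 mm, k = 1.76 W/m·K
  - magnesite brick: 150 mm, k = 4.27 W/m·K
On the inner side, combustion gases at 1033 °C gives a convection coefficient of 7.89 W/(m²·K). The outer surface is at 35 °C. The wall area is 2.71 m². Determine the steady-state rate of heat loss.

Q ≈ 12900 W

Treating each layer as a thermal resistance in series:
R_inner film = 1/(h_i·A) = 1/(7.89×2.71) = 0.04677 K/W
R_high-alumina brick = L/(kA) = 0.085/(1.76×2.71) = 0.01782 K/W
R_magnesite brick = L/(kA) = 0.15/(4.27×2.71) = 0.01296 K/W
R_total = 0.07755 K/W
Q = ΔT / R_total = 998 / 0.07755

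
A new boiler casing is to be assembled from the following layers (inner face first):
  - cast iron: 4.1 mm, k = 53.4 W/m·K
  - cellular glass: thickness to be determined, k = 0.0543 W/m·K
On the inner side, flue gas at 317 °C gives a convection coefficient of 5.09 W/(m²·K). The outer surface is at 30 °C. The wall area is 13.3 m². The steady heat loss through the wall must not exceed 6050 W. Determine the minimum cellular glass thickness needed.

Series thermal resistances:
R_inner film = 1/(h_i·A) = 1/(5.09×13.3) = 0.01477 K/W
R_cast iron = L/(kA) = 0.0041/(53.4×13.3) = 5.773×10^-6 K/W
Sum of the known resistances R_other = 0.01478 K/W
Required total resistance R_tot = ΔT/Q_allow = 287/6050 = 0.04744 K/W
R_cellular glass = R_tot − R_other = 0.03266 K/W
L = R·k·A = 0.03266×0.0543×13.3

L ≈ 23.6 mm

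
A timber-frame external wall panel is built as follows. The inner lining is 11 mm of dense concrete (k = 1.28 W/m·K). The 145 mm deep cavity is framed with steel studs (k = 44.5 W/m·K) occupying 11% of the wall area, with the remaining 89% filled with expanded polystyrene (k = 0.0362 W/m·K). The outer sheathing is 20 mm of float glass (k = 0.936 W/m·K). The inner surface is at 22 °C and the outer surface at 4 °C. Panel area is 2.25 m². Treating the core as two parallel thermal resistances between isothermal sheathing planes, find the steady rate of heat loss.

Sheathing layers in series; stud and cavity paths in parallel between them.
R_inner = 0.011/(1.28×2.25) = 0.003819 K/W
R_stud  = 0.145/(44.5×0.11×2.25) = 0.01317 K/W
R_cav   = 0.145/(0.0362×0.89×2.25) = 2 K/W
1/R_core = 1/R_stud + 1/R_cav → R_core = 0.01308 K/W
R_outer = 0.02/(0.936×2.25) = 0.009497 K/W
R_total = 0.0264 K/W
Q = ΔT/R_total = 18/0.0264

Q ≈ 682 W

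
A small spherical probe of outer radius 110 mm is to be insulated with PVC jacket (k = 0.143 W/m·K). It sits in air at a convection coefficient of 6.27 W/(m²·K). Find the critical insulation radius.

r_cr ≈ 45.6 mm

For a sphere r_cr = 2k/h = 2×0.143/6.27
r_cr = 45.6 mm; since the bare radius (110 mm) is above r_cr, any added insulation will reduce heat loss.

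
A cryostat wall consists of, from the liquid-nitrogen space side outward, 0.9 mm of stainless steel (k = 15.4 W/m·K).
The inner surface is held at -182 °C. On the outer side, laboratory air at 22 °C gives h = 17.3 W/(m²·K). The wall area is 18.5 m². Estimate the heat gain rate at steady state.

Thermal resistances in series:
R_stainless steel = L/(kA) = 0.0009/(15.4×18.5) = 3.159×10^-6 K/W
R_outer film = 1/(h_o·A) = 1/(17.3×18.5) = 0.003125 K/W
R_total = 0.003128 K/W
Q = ΔT / R_total = 204 / 0.003128

Q ≈ 65200 W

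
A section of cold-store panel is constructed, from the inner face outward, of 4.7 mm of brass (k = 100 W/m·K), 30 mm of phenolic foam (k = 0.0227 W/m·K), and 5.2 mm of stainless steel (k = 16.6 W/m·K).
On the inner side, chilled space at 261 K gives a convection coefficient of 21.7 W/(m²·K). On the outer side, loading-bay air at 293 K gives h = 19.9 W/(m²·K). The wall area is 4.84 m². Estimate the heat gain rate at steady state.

Thermal resistances in series:
R_inner film = 1/(h_i·A) = 1/(21.7×4.84) = 0.009521 K/W
R_brass = L/(kA) = 0.0047/(100×4.84) = 9.711×10^-6 K/W
R_phenolic foam = L/(kA) = 0.03/(0.0227×4.84) = 0.2731 K/W
R_stainless steel = L/(kA) = 0.0052/(16.6×4.84) = 6.472×10^-5 K/W
R_outer film = 1/(h_o·A) = 1/(19.9×4.84) = 0.01038 K/W
R_total = 0.293 K/W
Q = ΔT / R_total = 32 / 0.293

Q ≈ 109 W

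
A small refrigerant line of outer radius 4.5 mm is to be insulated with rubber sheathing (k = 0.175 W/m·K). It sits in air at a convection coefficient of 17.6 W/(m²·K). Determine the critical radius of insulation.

r_cr ≈ 9.94 mm

For a cylinder r_cr = k/h = 0.175/17.6
r_cr = 9.94 mm; since the bare radius (4.5 mm) is below r_cr, adding a thin layer of insulation will *increase* heat loss.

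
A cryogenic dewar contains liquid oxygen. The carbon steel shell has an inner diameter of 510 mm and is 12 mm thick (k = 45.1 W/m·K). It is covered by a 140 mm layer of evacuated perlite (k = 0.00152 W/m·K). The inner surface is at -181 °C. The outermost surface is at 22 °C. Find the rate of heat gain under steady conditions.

Q ≈ 3.01 W

For a spherical shell R = (1/r₁ − 1/r₂)/(4πk); film R = 1/(h·4πr²). In series:
R_carbon steel shell = (1/0.255 − 1/0.267)/(4π×45.1) = 3.11×10^-4 K/W
R_evacuated perlite = (1/0.267 − 1/0.407)/(4π×0.00152) = 67.45 K/W
R_total = 67.45 K/W
Q = ΔT/R_total = 203/67.45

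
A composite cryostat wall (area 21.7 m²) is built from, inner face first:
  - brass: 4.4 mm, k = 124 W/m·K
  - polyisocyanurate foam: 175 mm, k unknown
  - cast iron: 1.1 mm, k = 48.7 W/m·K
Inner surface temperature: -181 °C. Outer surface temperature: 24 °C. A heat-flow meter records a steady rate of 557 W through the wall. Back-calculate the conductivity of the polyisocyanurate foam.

k ≈ 0.0219 W/(m·K)

Thermal resistances in series:
R_brass = L/(kA) = 0.0044/(124×21.7) = 1.635×10^-6 K/W
R_cast iron = L/(kA) = 0.0011/(48.7×21.7) = 1.041×10^-6 K/W
Sum of known resistances R_other = 2.676×10^-6 K/W
Total R = ΔT/Q = 205/557 = 0.368 K/W
R_polyisocyanurate foam = R_total − R_other = 0.368 K/W
k = L/(R·A) = 0.175/(0.368×21.7)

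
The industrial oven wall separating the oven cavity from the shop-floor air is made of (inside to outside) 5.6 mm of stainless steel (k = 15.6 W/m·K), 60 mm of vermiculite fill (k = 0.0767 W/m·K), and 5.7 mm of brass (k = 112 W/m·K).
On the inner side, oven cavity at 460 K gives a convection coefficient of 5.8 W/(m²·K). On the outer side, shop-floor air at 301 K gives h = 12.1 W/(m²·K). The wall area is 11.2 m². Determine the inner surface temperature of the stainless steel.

T ≈ 434 K

Series thermal resistances:
R_inner film = 1/(h_i·A) = 1/(5.8×11.2) = 0.01539 K/W
R_stainless steel = L/(kA) = 0.0056/(15.6×11.2) = 3.205×10^-5 K/W
R_vermiculite fill = L/(kA) = 0.06/(0.0767×11.2) = 0.06985 K/W
R_brass = L/(kA) = 0.0057/(112×11.2) = 4.544×10^-6 K/W
R_outer film = 1/(h_o·A) = 1/(12.1×11.2) = 0.007379 K/W
R_total = 0.09266 K/W;  Q = ΔT/R_total = 159/0.09266 = 1716 W
T_interface = T_inner − Q·ΣR(inner→interface) = 460 − 1720×0.01539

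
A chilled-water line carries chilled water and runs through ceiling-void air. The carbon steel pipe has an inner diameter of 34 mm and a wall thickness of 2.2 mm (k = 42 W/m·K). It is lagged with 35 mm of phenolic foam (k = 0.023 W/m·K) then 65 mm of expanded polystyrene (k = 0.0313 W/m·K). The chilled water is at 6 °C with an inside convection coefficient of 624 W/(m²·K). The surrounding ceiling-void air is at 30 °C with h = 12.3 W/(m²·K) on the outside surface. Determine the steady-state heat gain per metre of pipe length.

q′ ≈ 2.12 W/m

Treating each annulus and film as a series resistance:
R_inner film = 1/(h_i·2πr₁L) = 1/(624×2π×0.017×1) = 0.015 K/W
R_carbon steel pipe wall = ln(19.2/17)/(2π×42×1) = 4.612×10^-4 K/W
R_phenolic foam = ln(54.2/19.2)/(2π×0.023×1) = 7.181 K/W
R_expanded polystyrene = ln(119.2/54.2)/(2π×0.0313×1) = 4.007 K/W
R_outer film = 1/(h_o·2πr_oL) = 1/(12.3×2π×0.1192×1) = 0.1086 K/W
R_total = 11.31 K/W
Q = ΔT/R_total = 24/11.31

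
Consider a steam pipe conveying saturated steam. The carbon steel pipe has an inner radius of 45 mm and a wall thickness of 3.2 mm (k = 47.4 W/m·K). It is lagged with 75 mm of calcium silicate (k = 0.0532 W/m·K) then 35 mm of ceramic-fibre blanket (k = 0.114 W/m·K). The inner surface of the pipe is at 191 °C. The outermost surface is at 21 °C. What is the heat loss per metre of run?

q′ ≈ 53.9 W/m

For a radial system each layer contributes R = ln(r_out/r_in)/(2πkL); films add R = 1/(hA).
R_carbon steel pipe wall = ln(48.2/45)/(2π×47.4×1) = 2.307×10^-4 K/W
R_calcium silicate = ln(123.2/48.2)/(2π×0.0532×1) = 2.807 K/W
R_ceramic-fibre blanket = ln(158.2/123.2)/(2π×0.114×1) = 0.3491 K/W
R_total = 3.157 K/W
Q = ΔT/R_total = 170/3.157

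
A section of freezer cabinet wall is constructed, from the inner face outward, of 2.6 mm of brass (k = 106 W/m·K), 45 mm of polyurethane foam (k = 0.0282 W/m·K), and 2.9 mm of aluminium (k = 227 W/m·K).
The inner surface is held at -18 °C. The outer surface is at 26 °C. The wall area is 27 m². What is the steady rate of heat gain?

Q ≈ 744 W

Series thermal resistances:
R_brass = L/(kA) = 0.0026/(106×27) = 9.085×10^-7 K/W
R_polyurethane foam = L/(kA) = 0.045/(0.0282×27) = 0.0591 K/W
R_aluminium = L/(kA) = 0.0029/(227×27) = 4.732×10^-7 K/W
R_total = 0.0591 K/W
Q = ΔT / R_total = 44 / 0.0591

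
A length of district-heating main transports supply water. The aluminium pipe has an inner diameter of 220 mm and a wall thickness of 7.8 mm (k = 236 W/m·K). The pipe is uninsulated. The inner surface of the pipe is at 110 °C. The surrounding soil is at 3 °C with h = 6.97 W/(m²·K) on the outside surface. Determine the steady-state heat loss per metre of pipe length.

Per-layer cylindrical resistances, series-summed:
R_aluminium pipe wall = ln(117.8/110)/(2π×236×1) = 4.62×10^-5 K/W
R_outer film = 1/(h_o·2πr_oL) = 1/(6.97×2π×0.1178×1) = 0.1938 K/W
R_total = 0.1939 K/W
Q = ΔT/R_total = 107/0.1939

q′ ≈ 552 W/m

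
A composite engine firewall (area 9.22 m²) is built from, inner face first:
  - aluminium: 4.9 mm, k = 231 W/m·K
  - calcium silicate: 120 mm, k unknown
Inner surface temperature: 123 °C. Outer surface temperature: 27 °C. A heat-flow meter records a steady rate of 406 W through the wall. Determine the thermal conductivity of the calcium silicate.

Model the wall as resistances in series:
R_aluminium = L/(kA) = 0.0049/(231×9.22) = 2.301×10^-6 K/W
Sum of known resistances R_other = 2.301×10^-6 K/W
Total R = ΔT/Q = 96/406 = 0.2365 K/W
R_calcium silicate = R_total − R_other = 0.2365 K/W
k = L/(R·A) = 0.12/(0.2365×9.22)

k ≈ 0.055 W/(m·K)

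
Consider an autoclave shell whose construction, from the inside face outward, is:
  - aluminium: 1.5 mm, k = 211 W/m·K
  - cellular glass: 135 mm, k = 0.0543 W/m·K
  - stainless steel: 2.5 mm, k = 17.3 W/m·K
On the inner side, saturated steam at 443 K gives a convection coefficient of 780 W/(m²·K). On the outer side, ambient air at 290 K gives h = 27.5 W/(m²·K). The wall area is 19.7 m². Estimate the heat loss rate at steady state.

Q ≈ 1190 W

Using the resistance-network approach (series):
R_inner film = 1/(h_i·A) = 1/(780×19.7) = 6.508×10^-5 K/W
R_aluminium = L/(kA) = 0.0015/(211×19.7) = 3.609×10^-7 K/W
R_cellular glass = L/(kA) = 0.135/(0.0543×19.7) = 0.1262 K/W
R_stainless steel = L/(kA) = 0.0025/(17.3×19.7) = 7.335×10^-6 K/W
R_outer film = 1/(h_o·A) = 1/(27.5×19.7) = 0.001846 K/W
R_total = 0.1281 K/W
Q = ΔT / R_total = 153 / 0.1281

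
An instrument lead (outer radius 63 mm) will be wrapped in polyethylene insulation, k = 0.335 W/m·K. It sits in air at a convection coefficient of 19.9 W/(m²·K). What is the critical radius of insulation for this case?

For a cylinder r_cr = k/h = 0.335/19.9
r_cr = 16.8 mm; since the bare radius (63 mm) is above r_cr, any added insulation will reduce heat loss.

r_cr ≈ 16.8 mm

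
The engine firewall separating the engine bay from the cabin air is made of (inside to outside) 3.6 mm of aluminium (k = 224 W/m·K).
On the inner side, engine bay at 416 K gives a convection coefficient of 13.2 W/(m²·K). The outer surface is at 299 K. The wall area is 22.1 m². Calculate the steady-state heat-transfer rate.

Model the wall as resistances in series:
R_inner film = 1/(h_i·A) = 1/(13.2×22.1) = 0.003428 K/W
R_aluminium = L/(kA) = 0.0036/(224×22.1) = 7.272×10^-7 K/W
R_total = 0.003429 K/W
Q = ΔT / R_total = 117 / 0.003429

Q ≈ 34100 W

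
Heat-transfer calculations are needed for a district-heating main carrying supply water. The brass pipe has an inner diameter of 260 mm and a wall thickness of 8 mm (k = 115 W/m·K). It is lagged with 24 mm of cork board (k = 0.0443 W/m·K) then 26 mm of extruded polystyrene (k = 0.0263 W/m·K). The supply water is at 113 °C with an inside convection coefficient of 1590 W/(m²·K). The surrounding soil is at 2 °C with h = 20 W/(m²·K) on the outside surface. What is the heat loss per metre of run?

q′ ≈ 73 W/m

Per-layer cylindrical resistances, series-summed:
R_inner film = 1/(h_i·2πr₁L) = 1/(1590×2π×0.13×1) = 7.7×10^-4 K/W
R_brass pipe wall = ln(138/130)/(2π×115×1) = 8.265×10^-5 K/W
R_cork board = ln(162/138)/(2π×0.0443×1) = 0.5761 K/W
R_extruded polystyrene = ln(188/162)/(2π×0.0263×1) = 0.9007 K/W
R_outer film = 1/(h_o·2πr_oL) = 1/(20×2π×0.188×1) = 0.04233 K/W
R_total = 1.52 K/W
Q = ΔT/R_total = 111/1.52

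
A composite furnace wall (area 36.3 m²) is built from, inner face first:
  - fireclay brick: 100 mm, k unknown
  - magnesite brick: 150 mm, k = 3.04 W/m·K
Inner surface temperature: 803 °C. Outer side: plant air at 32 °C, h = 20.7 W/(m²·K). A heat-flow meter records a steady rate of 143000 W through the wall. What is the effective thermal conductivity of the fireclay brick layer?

Using the resistance-network approach (series):
R_magnesite brick = L/(kA) = 0.15/(3.04×36.3) = 0.001359 K/W
R_outer film = 1/(h_o·A) = 1/(20.7×36.3) = 0.001331 K/W
Sum of known resistances R_other = 0.00269 K/W
Total R = ΔT/Q = 771/143000 = 0.005392 K/W
R_fireclay brick = R_total − R_other = 0.002701 K/W
k = L/(R·A) = 0.1/(0.002701×36.3)

k ≈ 1.02 W/(m·K)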